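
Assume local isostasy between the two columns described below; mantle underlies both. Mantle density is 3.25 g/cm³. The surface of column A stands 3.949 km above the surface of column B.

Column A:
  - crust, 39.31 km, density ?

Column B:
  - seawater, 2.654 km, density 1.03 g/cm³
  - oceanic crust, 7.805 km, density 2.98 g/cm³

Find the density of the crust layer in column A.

Take the compensation level at the base of the deeper column (depth z_c below the surface of column A) and equate Σ ρ_i t_i down to z_c; mantle fills any gap and the z_c terms cancel.
Column A: 39.31×ρ + (z_c − 39.31)×3.25
Column B: 3.949×0 + 2.654×1.03 + 7.805×2.98 + (z_c − 3.949 − 10.459)×3.25
The z_c×3.25 term appears on both sides and cancels. Collect the known terms of each column as K = Σ(ρt)_known − 3.25 × (depth of known layers): K_A = 0 − 3.25×39.31 = −127.7575; K_B = 25.99252 − 3.25×(3.949 + 10.459) = −20.83348.
Balance: K_A + 39.31×ρ = K_B, so ρ = (K_B − K_A)/39.31 = 106.924/39.31 = 2.72 g/cm³.

2.72 g/cm³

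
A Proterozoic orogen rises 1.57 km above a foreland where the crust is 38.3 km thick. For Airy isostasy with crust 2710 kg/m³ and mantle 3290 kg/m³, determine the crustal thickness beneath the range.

47.2 km

Root depth r = h ρ_c / (ρ_m − ρ_c) = 1.57 km × 2710 / 580 = 7.336 km.
Total thickness = T + h + r = 38.3 km + 1.57 km + 7.336 km = 47.2 km.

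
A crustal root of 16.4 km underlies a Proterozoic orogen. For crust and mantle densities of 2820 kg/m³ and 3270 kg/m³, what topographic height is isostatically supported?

2.62 km

In Airy isostatic equilibrium: ρ_c h = (ρ_m − ρ_c) r.
h = r (ρ_m − ρ_c) / ρ_c = 16.4 km × (3270 − 2820) / 2820 = 2.62 km.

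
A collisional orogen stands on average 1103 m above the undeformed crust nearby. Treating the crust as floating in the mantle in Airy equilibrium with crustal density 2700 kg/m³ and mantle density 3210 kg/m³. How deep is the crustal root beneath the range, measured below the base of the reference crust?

5840 m

By Archimedes' principle applied to the lithosphere: the weight of the topography is balanced by the buoyancy of the root, ρ_c h = (ρ_m − ρ_c) r.
r = h · ρ_c / (ρ_m − ρ_c) = 1103 m × 2700 / (3210 − 2700) = 5840 m.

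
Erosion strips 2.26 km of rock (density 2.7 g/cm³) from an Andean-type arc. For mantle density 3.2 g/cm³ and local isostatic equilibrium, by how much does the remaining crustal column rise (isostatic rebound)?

1.91 km

Unloading: uplift u = e ρ_c/ρ_m = 2.26 km × 2.7/3.2 = 1.91 km.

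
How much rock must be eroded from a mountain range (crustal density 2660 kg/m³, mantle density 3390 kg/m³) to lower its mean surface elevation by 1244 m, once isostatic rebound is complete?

5780 m

Net drop Δ = e − u = e − e ρ_c/ρ_m = e (ρ_m − ρ_c)/ρ_m.
e = Δ ρ_m/(ρ_m − ρ_c) = 1244 m × 3390/730 = 5780 m.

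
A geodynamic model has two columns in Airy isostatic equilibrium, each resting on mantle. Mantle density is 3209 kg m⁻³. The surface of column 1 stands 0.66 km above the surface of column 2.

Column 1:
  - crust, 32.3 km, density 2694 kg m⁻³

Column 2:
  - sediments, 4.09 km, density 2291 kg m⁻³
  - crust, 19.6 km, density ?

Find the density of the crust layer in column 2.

2660 kg m⁻³

Take the compensation level at the base of the deeper column (depth z_c below the surface of column 1) and equate Σ ρ_i t_i down to z_c; mantle fills any gap and the z_c terms cancel.
Column 1: 32.3×2694 + (z_c − 32.3)×3209
Column 2: 0.66×0 + 4.09×2291 + 19.6×ρ + (z_c − 0.66 − 23.69)×3209
The z_c×3209 term appears on both sides and cancels. Collect the known terms of each column as K = Σ(ρt)_known − 3209 × (depth of known layers): K_1 = 87016.2 − 3209×32.3 = −16634.5; K_2 = 9370.19 − 3209×(0.66 + 23.69) = −68768.96.
Balance: K_1 = K_2 + 19.6×ρ, so ρ = (K_1 − K_2)/19.6 = 52134.5/19.6 = 2660 kg m⁻³.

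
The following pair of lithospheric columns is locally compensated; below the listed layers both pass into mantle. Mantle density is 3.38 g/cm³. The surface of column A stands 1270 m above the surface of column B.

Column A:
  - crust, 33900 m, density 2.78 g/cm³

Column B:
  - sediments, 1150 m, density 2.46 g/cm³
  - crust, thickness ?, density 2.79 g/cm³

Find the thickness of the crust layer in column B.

25400 m

Take the compensation level at the base of the deeper column (depth z_c below the surface of column A) and equate Σ ρ_i t_i down to z_c; mantle fills any gap and the z_c terms cancel.
Column A: 33900×2.78 + (z_c − 33900)×3.38
Column B: 1270×0 + 1150×2.46 + x×2.79 + (z_c − 1270 − 1150 − x)×3.38
The z_c×3.38 term appears on both sides and cancels. Collect the known terms of each column as K = Σ(ρt)_known − 3.38 × (depth of known layers): K_A = 94242 − 3.38×33900 = −20340; K_B = 2829 − 3.38×(1270 + 1150) = −5350.6.
Balance: K_A = K_B − x×(3.38 − 2.79), so x = (K_B − K_A)/(3.38 − 2.79) = 14989.4/0.59 = 25400 m.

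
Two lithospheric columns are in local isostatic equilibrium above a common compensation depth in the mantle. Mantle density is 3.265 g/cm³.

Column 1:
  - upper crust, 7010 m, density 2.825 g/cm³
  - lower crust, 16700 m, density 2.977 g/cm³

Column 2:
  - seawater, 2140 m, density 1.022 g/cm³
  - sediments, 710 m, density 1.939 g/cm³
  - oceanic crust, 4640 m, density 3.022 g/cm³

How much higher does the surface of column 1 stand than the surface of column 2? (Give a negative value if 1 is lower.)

314 m

For any compensation level in the mantle, the mantle terms cancel and isostasy reduces to e = (Σt_1 − Σt_2) − (Σ(ρt)_1 − Σ(ρt)_2) / ρ_m.
Σt_1 = 23710 m; Σt_2 = 7490 m; Σ(ρt)_1 = 69519.15; Σ(ρt)_2 = 17585.85 (in m·g/cm³).
e = (23710 − 7490) − (69519.15 − 17585.85) / 3.265 = 314 m.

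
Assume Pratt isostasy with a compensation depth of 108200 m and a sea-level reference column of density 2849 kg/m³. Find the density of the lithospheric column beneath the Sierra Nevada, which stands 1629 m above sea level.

Pratt balance: ρ_ref D = ρ (D + h).
ρ = ρ_ref D/(D + h) = 2849 × 108200 m/(108200 m + 1629 m) = 2810 kg/m³.

2810 kg/m³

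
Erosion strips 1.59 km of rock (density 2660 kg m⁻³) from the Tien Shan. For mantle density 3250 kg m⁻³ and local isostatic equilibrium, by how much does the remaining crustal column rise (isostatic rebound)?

1.3 km

Unloading: uplift u = e ρ_c/ρ_m = 1.59 km × 2660/3250 = 1.3 km.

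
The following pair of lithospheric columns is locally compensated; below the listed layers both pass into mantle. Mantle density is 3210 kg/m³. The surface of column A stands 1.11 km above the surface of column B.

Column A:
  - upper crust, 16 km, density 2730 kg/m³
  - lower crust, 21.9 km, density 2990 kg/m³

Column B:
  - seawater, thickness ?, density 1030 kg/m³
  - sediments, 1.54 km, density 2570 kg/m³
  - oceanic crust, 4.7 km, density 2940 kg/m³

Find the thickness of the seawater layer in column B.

Take the compensation level at the base of the deeper column (depth z_c below the surface of column A) and equate Σ ρ_i t_i down to z_c; mantle fills any gap and the z_c terms cancel.
Column A: 16×2730 + 21.9×2990 + (z_c − 37.9)×3210
Column B: 1.11×0 + x×1030 + 1.54×2570 + 4.7×2940 + (z_c − 1.11 − 6.24 − x)×3210
The z_c×3210 term appears on both sides and cancels. Collect the known terms of each column as K = Σ(ρt)_known − 3210 × (depth of known layers): K_A = 109161 − 3210×37.9 = −12498; K_B = 17775.8 − 3210×(1.11 + 6.24) = −5817.7.
Balance: K_A = K_B − x×(3210 − 1030), so x = (K_B − K_A)/(3210 − 1030) = 6680.3/2180 = 3.06 km.

3.06 km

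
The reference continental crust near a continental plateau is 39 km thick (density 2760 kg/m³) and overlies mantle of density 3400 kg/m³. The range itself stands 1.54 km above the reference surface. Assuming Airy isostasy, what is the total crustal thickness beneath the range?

47.2 km

Root depth r = h ρ_c / (ρ_m − ρ_c) = 1.54 km × 2760 / 640 = 6.641 km.
Total thickness = T + h + r = 39 km + 1.54 km + 6.641 km = 47.2 km.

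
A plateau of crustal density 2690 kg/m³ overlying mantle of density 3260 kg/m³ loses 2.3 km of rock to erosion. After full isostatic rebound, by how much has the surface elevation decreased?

Rebound u = e ρ_c/ρ_m = 2.3 km × 2690/3260 = 1.898 km.
Net surface drop = e − u = 2.3 km − 1.898 km = e (ρ_m − ρ_c)/ρ_m = 0.402 km.

0.402 km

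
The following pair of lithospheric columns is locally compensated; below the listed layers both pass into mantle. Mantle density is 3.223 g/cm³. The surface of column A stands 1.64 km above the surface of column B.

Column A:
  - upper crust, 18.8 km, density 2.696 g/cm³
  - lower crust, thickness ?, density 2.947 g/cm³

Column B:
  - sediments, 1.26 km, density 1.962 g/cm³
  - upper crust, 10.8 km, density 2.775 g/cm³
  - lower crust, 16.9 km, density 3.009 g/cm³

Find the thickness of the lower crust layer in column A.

19.6 km

Take the compensation level at the base of the deeper column (depth z_c below the surface of column A) and equate Σ ρ_i t_i down to z_c; mantle fills any gap and the z_c terms cancel.
Column A: 18.8×2.696 + x×2.947 + (z_c − 18.8 − x)×3.223
Column B: 1.64×0 + 1.26×1.962 + 10.8×2.775 + 16.9×3.009 + (z_c − 1.64 − 28.96)×3.223
The z_c×3.223 term appears on both sides and cancels. Collect the known terms of each column as K = Σ(ρt)_known − 3.223 × (depth of known layers): K_A = 50.6848 − 3.223×18.8 = −9.9076; K_B = 83.29422 − 3.223×(1.64 + 28.96) = −15.32958.
Balance: K_A − x×(3.223 − 2.947) = K_B, so x = (K_A − K_B)/(3.223 − 2.947) = 5.42198/0.276 = 19.6 km.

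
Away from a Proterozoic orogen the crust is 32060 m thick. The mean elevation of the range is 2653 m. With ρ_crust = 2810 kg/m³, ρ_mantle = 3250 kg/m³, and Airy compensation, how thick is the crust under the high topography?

Root depth r = h ρ_c / (ρ_m − ρ_c) = 2653 m × 2810 / 440 = 16940 m.
Total thickness = T + h + r = 32060 m + 2653 m + 16940 m = 51700 m.

51700 m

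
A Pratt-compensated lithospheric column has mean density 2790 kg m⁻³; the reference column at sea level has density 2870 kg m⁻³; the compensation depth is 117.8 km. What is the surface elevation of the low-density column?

ρ_ref D = ρ (D + h) → h = D (ρ_ref − ρ)/ρ.
h = 117.8 km × (2870 − 2790)/2790 = 3.38 km.

3.38 km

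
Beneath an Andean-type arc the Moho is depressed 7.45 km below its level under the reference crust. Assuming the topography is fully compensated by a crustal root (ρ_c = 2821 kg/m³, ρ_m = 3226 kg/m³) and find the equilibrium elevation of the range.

In Airy isostatic equilibrium: ρ_c h = (ρ_m − ρ_c) r.
h = r (ρ_m − ρ_c) / ρ_c = 7.45 km × (3226 − 2821) / 2821 = 1.07 km.

1.07 km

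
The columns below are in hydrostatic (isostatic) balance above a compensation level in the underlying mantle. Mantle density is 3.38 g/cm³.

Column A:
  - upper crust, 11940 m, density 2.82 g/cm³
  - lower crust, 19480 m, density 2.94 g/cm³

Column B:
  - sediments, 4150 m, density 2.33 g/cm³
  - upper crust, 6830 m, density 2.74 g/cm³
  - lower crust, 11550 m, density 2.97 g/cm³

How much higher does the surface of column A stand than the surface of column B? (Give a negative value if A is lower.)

For any compensation level in the mantle, the mantle terms cancel and isostasy reduces to e = (Σt_A − Σt_B) − (Σ(ρt)_A − Σ(ρt)_B) / ρ_m.
Σt_A = 31420 m; Σt_B = 22530 m; Σ(ρt)_A = 90942; Σ(ρt)_B = 62687.2 (in m·g/cm³).
e = (31420 − 22530) − (90942 − 62687.2) / 3.38 = 531 m.

531 m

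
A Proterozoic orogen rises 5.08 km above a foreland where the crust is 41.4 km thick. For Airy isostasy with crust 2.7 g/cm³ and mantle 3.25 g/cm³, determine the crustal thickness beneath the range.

Root depth r = h ρ_c / (ρ_m − ρ_c) = 5.08 km × 2.7 / 0.55 = 24.94 km.
Total thickness = T + h + r = 41.4 km + 5.08 km + 24.94 km = 71.4 km.

71.4 km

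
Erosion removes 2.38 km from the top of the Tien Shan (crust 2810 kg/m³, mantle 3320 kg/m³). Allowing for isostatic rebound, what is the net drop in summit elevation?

0.366 km

Rebound u = e ρ_c/ρ_m = 2.38 km × 2810/3320 = 2.014 km.
Net surface drop = e − u = 2.38 km − 2.014 km = e (ρ_m − ρ_c)/ρ_m = 0.366 km.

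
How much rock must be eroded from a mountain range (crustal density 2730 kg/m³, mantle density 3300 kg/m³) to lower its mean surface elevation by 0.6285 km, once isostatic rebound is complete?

3.64 km

Net drop Δ = e − u = e − e ρ_c/ρ_m = e (ρ_m − ρ_c)/ρ_m.
e = Δ ρ_m/(ρ_m − ρ_c) = 0.6285 km × 3300/570 = 3.64 km.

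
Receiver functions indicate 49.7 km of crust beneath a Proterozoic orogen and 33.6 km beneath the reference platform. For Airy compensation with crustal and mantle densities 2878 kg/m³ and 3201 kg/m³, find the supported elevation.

Excess crust Δ = 49.7 km − 33.6 km = 16.1 km, split between elevation h and root r with h + r = Δ.
Airy balance ρ_c h = (ρ_m − ρ_c) r gives r = h ρ_c/(ρ_m − ρ_c), so h (1 + ρ_c/(ρ_m − ρ_c)) = Δ, i.e. h = Δ (ρ_m − ρ_c)/ρ_m.
h = 16.1 km × 323/3201 = 1.62 km.

1.62 km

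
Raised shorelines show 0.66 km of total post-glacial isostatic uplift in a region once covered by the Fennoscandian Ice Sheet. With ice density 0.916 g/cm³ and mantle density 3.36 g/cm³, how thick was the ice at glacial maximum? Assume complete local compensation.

2.42 km

u = t ρ_ice/ρ_m → t = u ρ_m/ρ_ice = 0.66 km × 3.36/0.916 = 2.42 km.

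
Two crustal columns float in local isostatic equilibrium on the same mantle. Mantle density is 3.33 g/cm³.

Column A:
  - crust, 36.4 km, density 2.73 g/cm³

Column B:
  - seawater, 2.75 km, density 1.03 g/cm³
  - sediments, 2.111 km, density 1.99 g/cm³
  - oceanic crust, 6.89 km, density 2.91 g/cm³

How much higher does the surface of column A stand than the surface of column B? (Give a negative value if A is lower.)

2.94 km

For any compensation level in the mantle, the mantle terms cancel and isostasy reduces to e = (Σt_A − Σt_B) − (Σ(ρt)_A − Σ(ρt)_B) / ρ_m.
Σt_A = 36.4 km; Σt_B = 11.751 km; Σ(ρt)_A = 99.372; Σ(ρt)_B = 27.08329 (in km·g/cm³).
e = (36.4 − 11.751) − (99.372 − 27.08329) / 3.33 = 2.94 km.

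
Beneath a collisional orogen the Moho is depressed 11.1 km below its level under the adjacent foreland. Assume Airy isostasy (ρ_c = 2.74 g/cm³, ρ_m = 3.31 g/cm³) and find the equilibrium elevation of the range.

2.31 km

Balancing pressure at the compensation depth: ρ_c h = (ρ_m − ρ_c) r.
h = r (ρ_m − ρ_c) / ρ_c = 11.1 km × (3.31 − 2.74) / 2.74 = 2.31 km.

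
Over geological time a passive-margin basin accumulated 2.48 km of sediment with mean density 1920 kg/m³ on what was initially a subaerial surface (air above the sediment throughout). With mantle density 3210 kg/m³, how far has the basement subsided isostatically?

Subaerial load: s = t ρ_sed / ρ_m = 2.48 km × 1920/3210 = 1.48 km.

1.48 km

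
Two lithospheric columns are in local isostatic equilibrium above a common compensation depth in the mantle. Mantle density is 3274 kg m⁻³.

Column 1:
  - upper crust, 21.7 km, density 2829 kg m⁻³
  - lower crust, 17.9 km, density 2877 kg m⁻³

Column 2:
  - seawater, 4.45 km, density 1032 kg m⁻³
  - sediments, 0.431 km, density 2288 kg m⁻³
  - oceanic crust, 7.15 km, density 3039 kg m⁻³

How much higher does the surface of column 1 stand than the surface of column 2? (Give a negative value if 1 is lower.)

1.43 km

For any compensation level in the mantle, the mantle terms cancel and isostasy reduces to e = (Σt_1 − Σt_2) − (Σ(ρt)_1 − Σ(ρt)_2) / ρ_m.
Σt_1 = 39.6 km; Σt_2 = 12.031 km; Σ(ρt)_1 = 112887.6; Σ(ρt)_2 = 27307.378 (in km·kg m⁻³).
e = (39.6 − 12.031) − (112887.6 − 27307.378) / 3274 = 1.43 km.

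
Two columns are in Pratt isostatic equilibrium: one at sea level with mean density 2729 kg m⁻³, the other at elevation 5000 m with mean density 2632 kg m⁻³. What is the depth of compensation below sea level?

136000 m

ρ_ref D = ρ (D + h) → D (ρ_ref − ρ) = ρ h.
D = ρ h/(ρ_ref − ρ) = 2632 × 5000 m/(2729 − 2632) = 136000 m.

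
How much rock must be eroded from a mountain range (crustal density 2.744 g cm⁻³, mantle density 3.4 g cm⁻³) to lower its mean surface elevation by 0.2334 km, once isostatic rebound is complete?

Net drop Δ = e − u = e − e ρ_c/ρ_m = e (ρ_m − ρ_c)/ρ_m.
e = Δ ρ_m/(ρ_m − ρ_c) = 0.2334 km × 3.4/0.656 = 1.21 km.

1.21 km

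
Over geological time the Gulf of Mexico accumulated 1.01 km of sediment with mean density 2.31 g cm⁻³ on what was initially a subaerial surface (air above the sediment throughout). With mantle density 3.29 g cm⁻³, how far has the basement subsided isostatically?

Subaerial load: s = t ρ_sed / ρ_m = 1.01 km × 2.31/3.29 = 0.709 km.

0.709 km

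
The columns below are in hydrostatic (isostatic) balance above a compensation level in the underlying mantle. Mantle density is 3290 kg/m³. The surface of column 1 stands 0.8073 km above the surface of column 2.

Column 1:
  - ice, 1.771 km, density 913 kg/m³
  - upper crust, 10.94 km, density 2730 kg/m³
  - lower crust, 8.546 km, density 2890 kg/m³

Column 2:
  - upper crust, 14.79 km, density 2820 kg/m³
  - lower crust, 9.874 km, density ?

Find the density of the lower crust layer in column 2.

2870 kg/m³

Take the compensation level at the base of the deeper column (depth z_c below the surface of column 1) and equate Σ ρ_i t_i down to z_c; mantle fills any gap and the z_c terms cancel.
Column 1: 1.771×913 + 10.94×2730 + 8.546×2890 + (z_c − 21.257)×3290
Column 2: 0.8073×0 + 14.79×2820 + 9.874×ρ + (z_c − 0.8073 − 24.664)×3290
The z_c×3290 term appears on both sides and cancels. Collect the known terms of each column as K = Σ(ρt)_known − 3290 × (depth of known layers): K_1 = 56181.063 − 3290×21.257 = −13754.467; K_2 = 41707.8 − 3290×(0.8073 + 24.664) = −42092.777.
Balance: K_1 = K_2 + 9.874×ρ, so ρ = (K_1 − K_2)/9.874 = 28338.3/9.874 = 2870 kg/m³.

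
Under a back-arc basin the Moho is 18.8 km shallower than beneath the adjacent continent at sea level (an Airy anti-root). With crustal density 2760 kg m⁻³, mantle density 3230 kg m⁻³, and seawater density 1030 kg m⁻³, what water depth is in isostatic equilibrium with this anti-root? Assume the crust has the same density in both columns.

5.11 km

Replacing a thickness d of crust by seawater at the top must be balanced by replacing crust with mantle at the base: d (ρ_c − ρ_w) = a (ρ_m − ρ_c).
d = a (ρ_m − ρ_c)/(ρ_c − ρ_w) = 18.8 km × 470/1730 = 5.11 km.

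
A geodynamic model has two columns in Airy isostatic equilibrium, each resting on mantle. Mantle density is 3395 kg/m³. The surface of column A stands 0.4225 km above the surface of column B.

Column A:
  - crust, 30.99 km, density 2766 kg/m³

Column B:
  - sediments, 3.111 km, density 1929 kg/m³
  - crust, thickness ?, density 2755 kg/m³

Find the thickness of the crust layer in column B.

Take the compensation level at the base of the deeper column (depth z_c below the surface of column A) and equate Σ ρ_i t_i down to z_c; mantle fills any gap and the z_c terms cancel.
Column A: 30.99×2766 + (z_c − 30.99)×3395
Column B: 0.4225×0 + 3.111×1929 + x×2755 + (z_c − 0.4225 − 3.111 − x)×3395
The z_c×3395 term appears on both sides and cancels. Collect the known terms of each column as K = Σ(ρt)_known − 3395 × (depth of known layers): K_A = 85718.34 − 3395×30.99 = −19492.71; K_B = 6001.119 − 3395×(0.4225 + 3.111) = −5995.1135.
Balance: K_A = K_B − x×(3395 − 2755), so x = (K_B − K_A)/(3395 − 2755) = 13497.6/640 = 21.1 km.

21.1 km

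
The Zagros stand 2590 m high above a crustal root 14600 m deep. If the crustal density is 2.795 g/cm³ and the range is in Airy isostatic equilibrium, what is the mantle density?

3.29 g/cm³

Airy balance: ρ_c h = (ρ_m − ρ_c) r → ρ_m = ρ_c (1 + h/r).
ρ_m = 2.795 × (1 + 2590 m/14600 m) = 3.29 g/cm³.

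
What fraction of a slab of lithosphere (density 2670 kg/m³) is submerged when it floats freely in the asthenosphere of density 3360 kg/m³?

Submerged fraction = ρ_obj/ρ_fluid = 2670/3360 = 79.5%.

79.5%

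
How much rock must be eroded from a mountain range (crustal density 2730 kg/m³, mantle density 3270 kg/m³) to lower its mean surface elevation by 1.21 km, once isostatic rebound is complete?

Net drop Δ = e − u = e − e ρ_c/ρ_m = e (ρ_m − ρ_c)/ρ_m.
e = Δ ρ_m/(ρ_m − ρ_c) = 1.21 km × 3270/540 = 7.33 km.

7.33 km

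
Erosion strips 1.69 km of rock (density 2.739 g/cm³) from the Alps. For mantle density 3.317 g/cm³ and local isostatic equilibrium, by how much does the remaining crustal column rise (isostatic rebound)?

Unloading: uplift u = e ρ_c/ρ_m = 1.69 km × 2.739/3.317 = 1.4 km.

1.4 km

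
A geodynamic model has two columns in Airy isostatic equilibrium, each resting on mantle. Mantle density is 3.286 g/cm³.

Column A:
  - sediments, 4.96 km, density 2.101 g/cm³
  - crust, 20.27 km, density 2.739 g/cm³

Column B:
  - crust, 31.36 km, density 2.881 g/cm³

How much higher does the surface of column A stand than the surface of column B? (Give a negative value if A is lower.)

For any compensation level in the mantle, the mantle terms cancel and isostasy reduces to e = (Σt_A − Σt_B) − (Σ(ρt)_A − Σ(ρt)_B) / ρ_m.
Σt_A = 25.23 km; Σt_B = 31.36 km; Σ(ρt)_A = 65.94049; Σ(ρt)_B = 90.34816 (in km·g/cm³).
e = (25.23 − 31.36) − (65.94049 − 90.34816) / 3.286 = 1.3 km.

1.3 km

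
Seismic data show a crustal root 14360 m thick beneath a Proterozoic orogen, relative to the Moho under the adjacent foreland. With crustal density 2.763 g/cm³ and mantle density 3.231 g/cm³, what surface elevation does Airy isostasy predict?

2430 m

By Archimedes' principle applied to the lithosphere: ρ_c h = (ρ_m − ρ_c) r.
h = r (ρ_m − ρ_c) / ρ_c = 14360 m × (3.231 − 2.763) / 2.763 = 2430 m.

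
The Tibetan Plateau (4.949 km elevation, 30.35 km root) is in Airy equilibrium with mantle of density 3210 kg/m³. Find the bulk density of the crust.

2760 kg/m³

ρ_c h = (ρ_m − ρ_c) r → ρ_c (h + r) = ρ_m r → ρ_c = ρ_m r / (h + r).
ρ_c = 3210 × 30.35 km / (4.949 km + 30.35 km) = 2760 kg/m³.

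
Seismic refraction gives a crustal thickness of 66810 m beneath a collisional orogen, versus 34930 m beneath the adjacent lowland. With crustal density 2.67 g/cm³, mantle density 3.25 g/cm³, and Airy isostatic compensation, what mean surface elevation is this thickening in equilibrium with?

Excess crust Δ = 66810 m − 34930 m = 31880 m, split between elevation h and root r with h + r = Δ.
Airy balance ρ_c h = (ρ_m − ρ_c) r gives r = h ρ_c/(ρ_m − ρ_c), so h (1 + ρ_c/(ρ_m − ρ_c)) = Δ, i.e. h = Δ (ρ_m − ρ_c)/ρ_m.
h = 31880 m × 0.58/3.25 = 5690 m.

5690 m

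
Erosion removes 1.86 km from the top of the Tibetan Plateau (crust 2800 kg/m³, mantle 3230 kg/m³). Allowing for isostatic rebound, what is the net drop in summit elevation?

Rebound u = e ρ_c/ρ_m = 1.86 km × 2800/3230 = 1.612 km.
Net surface drop = e − u = 1.86 km − 1.612 km = e (ρ_m − ρ_c)/ρ_m = 0.248 km.

0.248 km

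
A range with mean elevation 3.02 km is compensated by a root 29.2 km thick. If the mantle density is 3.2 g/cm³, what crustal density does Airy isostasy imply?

2.9 g/cm³

ρ_c h = (ρ_m − ρ_c) r → ρ_c (h + r) = ρ_m r → ρ_c = ρ_m r / (h + r).
ρ_c = 3.2 × 29.2 km / (3.02 km + 29.2 km) = 2.9 g/cm³.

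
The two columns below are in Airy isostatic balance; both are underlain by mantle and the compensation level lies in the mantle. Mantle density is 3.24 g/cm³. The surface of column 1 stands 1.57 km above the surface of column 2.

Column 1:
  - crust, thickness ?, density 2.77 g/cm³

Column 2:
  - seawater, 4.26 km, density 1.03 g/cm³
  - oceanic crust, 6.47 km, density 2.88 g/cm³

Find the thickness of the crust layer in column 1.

35.8 km

Take the compensation level at the base of the deeper column (depth z_c below the surface of column 1) and equate Σ ρ_i t_i down to z_c; mantle fills any gap and the z_c terms cancel.
Column 1: x×2.77 + (z_c − 0 − x)×3.24
Column 2: 1.57×0 + 4.26×1.03 + 6.47×2.88 + (z_c − 1.57 − 10.73)×3.24
The z_c×3.24 term appears on both sides and cancels. Collect the known terms of each column as K = Σ(ρt)_known − 3.24 × (depth of known layers): K_1 = 0 − 3.24×0 = 0; K_2 = 23.0214 − 3.24×(1.57 + 10.73) = −16.8306.
Balance: K_1 − x×(3.24 − 2.77) = K_2, so x = (K_1 − K_2)/(3.24 − 2.77) = 16.8306/0.47 = 35.8 km.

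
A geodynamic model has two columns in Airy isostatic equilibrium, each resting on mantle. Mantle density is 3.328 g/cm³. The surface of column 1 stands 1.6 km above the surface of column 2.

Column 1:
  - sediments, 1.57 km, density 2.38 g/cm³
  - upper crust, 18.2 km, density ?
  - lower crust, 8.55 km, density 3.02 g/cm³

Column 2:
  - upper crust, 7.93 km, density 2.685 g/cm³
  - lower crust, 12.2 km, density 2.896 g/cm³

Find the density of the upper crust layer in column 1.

Take the compensation level at the base of the deeper column (depth z_c below the surface of column 1) and equate Σ ρ_i t_i down to z_c; mantle fills any gap and the z_c terms cancel.
Column 1: 1.57×2.38 + 18.2×ρ + 8.55×3.02 + (z_c − 28.32)×3.328
Column 2: 1.6×0 + 7.93×2.685 + 12.2×2.896 + (z_c − 1.6 − 20.13)×3.328
The z_c×3.328 term appears on both sides and cancels. Collect the known terms of each column as K = Σ(ρt)_known − 3.328 × (depth of known layers): K_1 = 29.5576 − 3.328×28.32 = −64.69136; K_2 = 56.62325 − 3.328×(1.6 + 20.13) = −15.69419.
Balance: K_1 + 18.2×ρ = K_2, so ρ = (K_2 − K_1)/18.2 = 48.9972/18.2 = 2.69 g/cm³.

2.69 g/cm³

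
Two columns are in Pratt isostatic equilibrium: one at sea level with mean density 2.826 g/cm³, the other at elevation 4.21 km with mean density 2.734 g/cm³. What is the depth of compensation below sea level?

ρ_ref D = ρ (D + h) → D (ρ_ref − ρ) = ρ h.
D = ρ h/(ρ_ref − ρ) = 2.734 × 4.21 km/(2.826 − 2.734) = 125 km.

125 km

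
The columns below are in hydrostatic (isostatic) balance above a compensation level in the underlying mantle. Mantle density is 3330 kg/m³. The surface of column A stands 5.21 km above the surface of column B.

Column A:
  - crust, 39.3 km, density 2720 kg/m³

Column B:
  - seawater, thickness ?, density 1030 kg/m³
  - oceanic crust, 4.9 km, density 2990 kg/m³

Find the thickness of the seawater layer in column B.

2.16 km

Take the compensation level at the base of the deeper column (depth z_c below the surface of column A) and equate Σ ρ_i t_i down to z_c; mantle fills any gap and the z_c terms cancel.
Column A: 39.3×2720 + (z_c − 39.3)×3330
Column B: 5.21×0 + x×1030 + 4.9×2990 + (z_c − 5.21 − 4.9 − x)×3330
The z_c×3330 term appears on both sides and cancels. Collect the known terms of each column as K = Σ(ρt)_known − 3330 × (depth of known layers): K_A = 106896 − 3330×39.3 = −23973; K_B = 14651 − 3330×(5.21 + 4.9) = −19015.3.
Balance: K_A = K_B − x×(3330 − 1030), so x = (K_B − K_A)/(3330 − 1030) = 4957.7/2300 = 2.16 km.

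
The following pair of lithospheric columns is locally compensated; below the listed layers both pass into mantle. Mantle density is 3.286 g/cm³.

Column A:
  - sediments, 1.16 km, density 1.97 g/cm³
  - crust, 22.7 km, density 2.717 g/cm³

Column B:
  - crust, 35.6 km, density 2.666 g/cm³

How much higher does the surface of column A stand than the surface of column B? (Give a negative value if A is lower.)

For any compensation level in the mantle, the mantle terms cancel and isostasy reduces to e = (Σt_A − Σt_B) − (Σ(ρt)_A − Σ(ρt)_B) / ρ_m.
Σt_A = 23.86 km; Σt_B = 35.6 km; Σ(ρt)_A = 63.9611; Σ(ρt)_B = 94.9096 (in km·g/cm³).
e = (23.86 − 35.6) − (63.9611 − 94.9096) / 3.286 = −2.32 km.

−2.32 km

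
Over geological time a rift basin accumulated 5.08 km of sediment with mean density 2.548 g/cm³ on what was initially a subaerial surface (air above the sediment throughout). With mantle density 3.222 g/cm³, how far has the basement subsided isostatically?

4.02 km

Subaerial load: s = t ρ_sed / ρ_m = 5.08 km × 2.548/3.222 = 4.02 km.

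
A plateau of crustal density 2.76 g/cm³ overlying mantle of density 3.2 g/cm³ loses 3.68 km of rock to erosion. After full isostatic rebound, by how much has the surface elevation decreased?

0.506 km

Rebound u = e ρ_c/ρ_m = 3.68 km × 2.76/3.2 = 3.174 km.
Net surface drop = e − u = 3.68 km − 3.174 km = e (ρ_m − ρ_c)/ρ_m = 0.506 km.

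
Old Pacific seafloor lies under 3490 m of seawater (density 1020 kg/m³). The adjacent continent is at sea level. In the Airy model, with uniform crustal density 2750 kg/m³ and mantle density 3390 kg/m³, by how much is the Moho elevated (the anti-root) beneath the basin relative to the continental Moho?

9430 m

Isostatic balance requires: replacing crust with seawater at the top is compensated by replacing crust with mantle at the base: d (ρ_c − ρ_w) = a (ρ_m − ρ_c).
a = d (ρ_c − ρ_w)/(ρ_m − ρ_c) = 3490 m × 1730/640 = 9430 m.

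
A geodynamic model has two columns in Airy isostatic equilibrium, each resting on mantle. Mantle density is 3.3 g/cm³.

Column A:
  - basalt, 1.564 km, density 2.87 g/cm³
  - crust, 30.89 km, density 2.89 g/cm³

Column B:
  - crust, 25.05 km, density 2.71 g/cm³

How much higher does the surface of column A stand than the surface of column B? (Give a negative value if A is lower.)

For any compensation level in the mantle, the mantle terms cancel and isostasy reduces to e = (Σt_A − Σt_B) − (Σ(ρt)_A − Σ(ρt)_B) / ρ_m.
Σt_A = 32.454 km; Σt_B = 25.05 km; Σ(ρt)_A = 93.76078; Σ(ρt)_B = 67.8855 (in km·g/cm³).
e = (32.454 − 25.05) − (93.76078 − 67.8855) / 3.3 = −0.437 km.

−0.437 km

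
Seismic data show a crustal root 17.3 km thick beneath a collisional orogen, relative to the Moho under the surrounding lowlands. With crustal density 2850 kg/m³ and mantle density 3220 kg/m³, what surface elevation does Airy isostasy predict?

In Airy isostatic equilibrium: ρ_c h = (ρ_m − ρ_c) r.
h = r (ρ_m − ρ_c) / ρ_c = 17.3 km × (3220 − 2850) / 2850 = 2.25 km.

2.25 km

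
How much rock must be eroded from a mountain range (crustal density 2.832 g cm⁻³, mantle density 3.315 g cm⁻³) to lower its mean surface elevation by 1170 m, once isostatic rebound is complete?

8030 m

Net drop Δ = e − u = e − e ρ_c/ρ_m = e (ρ_m − ρ_c)/ρ_m.
e = Δ ρ_m/(ρ_m − ρ_c) = 1170 m × 3.315/0.483 = 8030 m.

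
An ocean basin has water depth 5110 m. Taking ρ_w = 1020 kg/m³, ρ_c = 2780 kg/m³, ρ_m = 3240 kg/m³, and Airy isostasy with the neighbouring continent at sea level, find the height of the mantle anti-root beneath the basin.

19600 m

In Airy isostatic equilibrium: replacing crust with seawater at the top is compensated by replacing crust with mantle at the base: d (ρ_c − ρ_w) = a (ρ_m − ρ_c).
a = d (ρ_c − ρ_w)/(ρ_m − ρ_c) = 5110 m × 1760/460 = 19600 m.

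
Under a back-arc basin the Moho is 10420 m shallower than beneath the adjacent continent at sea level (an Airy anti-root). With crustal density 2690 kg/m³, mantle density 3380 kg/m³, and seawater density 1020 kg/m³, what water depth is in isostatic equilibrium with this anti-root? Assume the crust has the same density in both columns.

Replacing a thickness d of crust by seawater at the top must be balanced by replacing crust with mantle at the base: d (ρ_c − ρ_w) = a (ρ_m − ρ_c).
d = a (ρ_m − ρ_c)/(ρ_c − ρ_w) = 10420 m × 690/1670 = 4310 m.

4310 m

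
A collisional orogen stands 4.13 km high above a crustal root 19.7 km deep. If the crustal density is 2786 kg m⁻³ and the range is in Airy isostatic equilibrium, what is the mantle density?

Airy balance: ρ_c h = (ρ_m − ρ_c) r → ρ_m = ρ_c (1 + h/r).
ρ_m = 2786 × (1 + 4.13 km/19.7 km) = 3370 kg m⁻³.

3370 kg m⁻³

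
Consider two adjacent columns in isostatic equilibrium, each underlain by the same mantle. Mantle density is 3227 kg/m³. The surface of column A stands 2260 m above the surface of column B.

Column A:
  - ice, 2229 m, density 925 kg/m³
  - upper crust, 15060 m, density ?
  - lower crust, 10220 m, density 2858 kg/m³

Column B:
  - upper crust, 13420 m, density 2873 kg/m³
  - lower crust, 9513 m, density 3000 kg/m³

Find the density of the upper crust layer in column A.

Take the compensation level at the base of the deeper column (depth z_c below the surface of column A) and equate Σ ρ_i t_i down to z_c; mantle fills any gap and the z_c terms cancel.
Column A: 2229×925 + 15060×ρ + 10220×2858 + (z_c − 27509)×3227
Column B: 2260×0 + 13420×2873 + 9513×3000 + (z_c − 2260 − 22933)×3227
The z_c×3227 term appears on both sides and cancels. Collect the known terms of each column as K = Σ(ρt)_known − 3227 × (depth of known layers): K_A = 31270585 − 3227×27509 = −57500958; K_B = 67094660 − 3227×(2260 + 22933) = −14203151.
Balance: K_A + 15060×ρ = K_B, so ρ = (K_B − K_A)/15060 = 43297800/15060 = 2880 kg/m³.

2880 kg/m³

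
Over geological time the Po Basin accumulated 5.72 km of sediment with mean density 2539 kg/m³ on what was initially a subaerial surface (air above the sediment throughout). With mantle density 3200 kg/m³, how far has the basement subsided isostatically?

Subaerial load: s = t ρ_sed / ρ_m = 5.72 km × 2539/3200 = 4.54 km.

4.54 km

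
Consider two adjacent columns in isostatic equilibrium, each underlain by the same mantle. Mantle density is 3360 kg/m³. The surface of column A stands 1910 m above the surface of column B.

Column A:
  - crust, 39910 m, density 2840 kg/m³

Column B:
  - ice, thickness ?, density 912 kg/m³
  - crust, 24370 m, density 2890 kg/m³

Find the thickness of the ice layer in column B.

1180 m

Take the compensation level at the base of the deeper column (depth z_c below the surface of column A) and equate Σ ρ_i t_i down to z_c; mantle fills any gap and the z_c terms cancel.
Column A: 39910×2840 + (z_c − 39910)×3360
Column B: 1910×0 + x×912 + 24370×2890 + (z_c − 1910 − 24370 − x)×3360
The z_c×3360 term appears on both sides and cancels. Collect the known terms of each column as K = Σ(ρt)_known − 3360 × (depth of known layers): K_A = 113344400 − 3360×39910 = −20753200; K_B = 70429300 − 3360×(1910 + 24370) = −17871500.
Balance: K_A = K_B − x×(3360 − 912), so x = (K_B − K_A)/(3360 − 912) = 2881700/2448 = 1180 m.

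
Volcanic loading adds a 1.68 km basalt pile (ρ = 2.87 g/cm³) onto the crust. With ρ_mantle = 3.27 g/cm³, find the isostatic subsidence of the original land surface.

1.47 km

Subaerial loading: s = t ρ_load / ρ_m.
s = 1.68 km × 2.87/3.27 = 1.47 km.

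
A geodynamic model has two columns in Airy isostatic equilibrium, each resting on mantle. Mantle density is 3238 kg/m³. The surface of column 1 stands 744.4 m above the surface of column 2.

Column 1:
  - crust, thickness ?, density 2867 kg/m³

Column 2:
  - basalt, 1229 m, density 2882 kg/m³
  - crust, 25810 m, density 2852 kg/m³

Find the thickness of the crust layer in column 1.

34500 m

Take the compensation level at the base of the deeper column (depth z_c below the surface of column 1) and equate Σ ρ_i t_i down to z_c; mantle fills any gap and the z_c terms cancel.
Column 1: x×2867 + (z_c − 0 − x)×3238
Column 2: 744.4×0 + 1229×2882 + 25810×2852 + (z_c − 744.4 − 27039)×3238
The z_c×3238 term appears on both sides and cancels. Collect the known terms of each column as K = Σ(ρt)_known − 3238 × (depth of known layers): K_1 = 0 − 3238×0 = 0; K_2 = 77152098 − 3238×(744.4 + 27039) = −12810551.2.
Balance: K_1 − x×(3238 − 2867) = K_2, so x = (K_1 − K_2)/(3238 − 2867) = 12810600/371 = 34500 m.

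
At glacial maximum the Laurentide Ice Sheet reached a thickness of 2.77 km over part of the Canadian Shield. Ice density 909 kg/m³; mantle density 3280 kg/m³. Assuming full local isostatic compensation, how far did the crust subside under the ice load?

Balancing pressure at the compensation depth: the ice load ρ_ice t is balanced by mantle displaced below, ρ_m s.
s = t ρ_ice / ρ_m = 2.77 km × 909/3280 = 0.768 km.

0.768 km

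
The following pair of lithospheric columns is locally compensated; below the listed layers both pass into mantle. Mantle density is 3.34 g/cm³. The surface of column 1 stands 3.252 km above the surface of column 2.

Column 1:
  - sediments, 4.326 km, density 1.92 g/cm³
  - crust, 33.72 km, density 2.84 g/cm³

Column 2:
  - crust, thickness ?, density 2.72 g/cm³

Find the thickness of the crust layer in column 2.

19.6 km

Take the compensation level at the base of the deeper column (depth z_c below the surface of column 1) and equate Σ ρ_i t_i down to z_c; mantle fills any gap and the z_c terms cancel.
Column 1: 4.326×1.92 + 33.72×2.84 + (z_c − 38.046)×3.34
Column 2: 3.252×0 + x×2.72 + (z_c − 3.252 − 0 − x)×3.34
The z_c×3.34 term appears on both sides and cancels. Collect the known terms of each column as K = Σ(ρt)_known − 3.34 × (depth of known layers): K_1 = 104.07072 − 3.34×38.046 = −23.00292; K_2 = 0 − 3.34×(3.252 + 0) = −10.86168.
Balance: K_1 = K_2 − x×(3.34 − 2.72), so x = (K_2 − K_1)/(3.34 − 2.72) = 12.1412/0.62 = 19.6 km.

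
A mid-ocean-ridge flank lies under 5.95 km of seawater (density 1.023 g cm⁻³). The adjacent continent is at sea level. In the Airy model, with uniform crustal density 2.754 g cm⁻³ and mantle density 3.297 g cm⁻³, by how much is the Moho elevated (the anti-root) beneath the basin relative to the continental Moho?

19 km

Equating mass per unit area of the two columns: replacing crust with seawater at the top is compensated by replacing crust with mantle at the base: d (ρ_c − ρ_w) = a (ρ_m − ρ_c).
a = d (ρ_c − ρ_w)/(ρ_m − ρ_c) = 5.95 km × 1.731/0.543 = 19 km.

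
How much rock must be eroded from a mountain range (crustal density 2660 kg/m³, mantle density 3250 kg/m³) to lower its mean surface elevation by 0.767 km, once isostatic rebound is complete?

Net drop Δ = e − u = e − e ρ_c/ρ_m = e (ρ_m − ρ_c)/ρ_m.
e = Δ ρ_m/(ρ_m − ρ_c) = 0.767 km × 3250/590 = 4.22 km.

4.22 km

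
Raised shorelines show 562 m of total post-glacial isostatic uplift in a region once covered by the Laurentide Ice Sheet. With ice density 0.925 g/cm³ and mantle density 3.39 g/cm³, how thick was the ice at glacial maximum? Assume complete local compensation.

u = t ρ_ice/ρ_m → t = u ρ_m/ρ_ice = 562 m × 3.39/0.925 = 2060 m.

2060 m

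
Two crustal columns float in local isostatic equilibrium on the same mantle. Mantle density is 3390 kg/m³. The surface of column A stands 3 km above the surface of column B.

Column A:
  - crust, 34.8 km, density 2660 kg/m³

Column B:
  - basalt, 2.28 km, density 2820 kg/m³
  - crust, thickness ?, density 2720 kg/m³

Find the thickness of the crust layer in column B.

20.8 km

Take the compensation level at the base of the deeper column (depth z_c below the surface of column A) and equate Σ ρ_i t_i down to z_c; mantle fills any gap and the z_c terms cancel.
Column A: 34.8×2660 + (z_c − 34.8)×3390
Column B: 3×0 + 2.28×2820 + x×2720 + (z_c − 3 − 2.28 − x)×3390
The z_c×3390 term appears on both sides and cancels. Collect the known terms of each column as K = Σ(ρt)_known − 3390 × (depth of known layers): K_A = 92568 − 3390×34.8 = −25404; K_B = 6429.6 − 3390×(3 + 2.28) = −11469.6.
Balance: K_A = K_B − x×(3390 − 2720), so x = (K_B − K_A)/(3390 − 2720) = 13934.4/670 = 20.8 km.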